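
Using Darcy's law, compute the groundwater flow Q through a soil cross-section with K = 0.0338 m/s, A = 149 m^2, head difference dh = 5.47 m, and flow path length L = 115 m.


Darcy's law: Q = K * A * i, where i = dh/L.
Hydraulic gradient i = 5.47 / 115 = 0.047565.
Q = 0.0338 * 149 * 0.047565
  = 0.2395 m^3/s.

0.2395


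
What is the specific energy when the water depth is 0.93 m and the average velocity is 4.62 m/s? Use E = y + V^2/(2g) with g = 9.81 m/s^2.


Specific energy E = y + V^2/(2g).
Velocity head = V^2/(2g) = 4.62^2 / (2*9.81) = 21.3444 / 19.62 = 1.0879 m.
E = 0.93 + 1.0879 = 2.0179 m.

2.0179


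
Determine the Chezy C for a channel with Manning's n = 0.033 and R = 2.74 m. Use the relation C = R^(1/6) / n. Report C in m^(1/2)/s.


The Chezy coefficient relates to Manning's n through C = R^(1/6) / n.
R^(1/6) = 2.74^(1/6) = 1.182928.
C = 1.182928 / 0.033 = 35.85 m^(1/2)/s.

35.85


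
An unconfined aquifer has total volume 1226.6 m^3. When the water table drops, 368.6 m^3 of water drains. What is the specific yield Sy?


Specific yield Sy = Volume drained / Total volume.
Sy = 368.6 / 1226.6
   = 0.3005.

0.3005


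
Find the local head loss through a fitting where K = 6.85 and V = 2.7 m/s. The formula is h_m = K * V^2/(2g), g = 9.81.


Minor loss formula: h_m = K * V^2/(2g).
V^2 = 2.7^2 = 7.29.
V^2/(2g) = 7.29 / 19.62 = 0.3716 m.
h_m = 6.85 * 0.3716 = 2.5452 m.

2.5452


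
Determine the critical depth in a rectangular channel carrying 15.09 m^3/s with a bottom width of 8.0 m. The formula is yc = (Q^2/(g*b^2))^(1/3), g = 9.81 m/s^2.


Using yc = (Q^2 / (g * b^2))^(1/3):
Q^2 = 15.09^2 = 227.71.
g * b^2 = 9.81 * 8.0^2 = 9.81 * 64.0 = 627.84.
Q^2 / (g*b^2) = 227.71 / 627.84 = 0.3627.
yc = 0.3627^(1/3) = 0.7131 m.

0.7131


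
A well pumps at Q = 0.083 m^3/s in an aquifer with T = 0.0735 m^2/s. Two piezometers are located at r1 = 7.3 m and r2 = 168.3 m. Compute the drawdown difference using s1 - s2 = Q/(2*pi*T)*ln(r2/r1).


Thiem equation: s1 - s2 = Q/(2*pi*T) * ln(r2/r1).
ln(r2/r1) = ln(168.3/7.3) = 3.1379.
Q/(2*pi*T) = 0.083 / (2*pi*0.0735) = 0.083 / 0.4618 = 0.1797.
s1 - s2 = 0.1797 * 3.1379 = 0.564 m.

0.564


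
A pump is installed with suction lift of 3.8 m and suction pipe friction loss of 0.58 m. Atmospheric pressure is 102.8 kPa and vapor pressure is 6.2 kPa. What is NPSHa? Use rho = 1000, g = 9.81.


NPSHa = p_atm/(rho*g) - z_s - hf_s - p_vap/(rho*g).
p_atm/(rho*g) = 102.8*1000 / (1000*9.81) = 10.479 m.
p_vap/(rho*g) = 6.2*1000 / (1000*9.81) = 0.632 m.
NPSHa = 10.479 - 3.8 - 0.58 - 0.632
      = 5.47 m.

5.47


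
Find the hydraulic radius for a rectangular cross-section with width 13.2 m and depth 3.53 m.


For a rectangular section:
Flow area A = b * y = 13.2 * 3.53 = 46.6 m^2.
Wetted perimeter P = b + 2y = 13.2 + 2*3.53 = 20.26 m.
Hydraulic radius R = A/P = 46.6 / 20.26 = 2.2999 m.

2.2999


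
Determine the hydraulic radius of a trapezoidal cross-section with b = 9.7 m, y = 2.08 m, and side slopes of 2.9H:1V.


For a trapezoidal section with side slope z:
A = (b + z*y)*y = (9.7 + 2.9*2.08)*2.08 = 32.723 m^2.
P = b + 2*y*sqrt(1 + z^2) = 9.7 + 2*2.08*sqrt(1 + 2.9^2) = 22.461 m.
R = A/P = 32.723 / 22.461 = 1.4569 m.

1.4569


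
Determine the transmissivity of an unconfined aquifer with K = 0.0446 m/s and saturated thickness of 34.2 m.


Transmissivity is defined as T = K * h.
T = 0.0446 * 34.2
  = 1.5253 m^2/s.

1.5253


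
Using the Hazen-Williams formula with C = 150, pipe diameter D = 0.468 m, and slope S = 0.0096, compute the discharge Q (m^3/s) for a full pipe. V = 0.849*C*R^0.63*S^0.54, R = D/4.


For a full circular pipe, R = D/4 = 0.468/4 = 0.117 m.
V = 0.849 * 150 * 0.117^0.63 * 0.0096^0.54
  = 0.849 * 150 * 0.258796 * 0.081363
  = 2.6815 m/s.
Pipe area A = pi*D^2/4 = pi*0.468^2/4 = 0.172 m^2.
Q = A * V = 0.172 * 2.6815 = 0.4613 m^3/s.

0.4613


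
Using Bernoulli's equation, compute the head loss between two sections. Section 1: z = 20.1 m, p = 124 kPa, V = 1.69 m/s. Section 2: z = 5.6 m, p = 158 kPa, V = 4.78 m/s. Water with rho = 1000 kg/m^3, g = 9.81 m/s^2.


Total head at each section: H = z + p/(rho*g) + V^2/(2g).
H1 = 20.1 + 124*1000/(1000*9.81) + 1.69^2/(2*9.81)
   = 20.1 + 12.64 + 0.1456
   = 32.886 m.
H2 = 5.6 + 158*1000/(1000*9.81) + 4.78^2/(2*9.81)
   = 5.6 + 16.106 + 1.1645
   = 22.871 m.
h_L = H1 - H2 = 32.886 - 22.871 = 10.015 m.

10.015


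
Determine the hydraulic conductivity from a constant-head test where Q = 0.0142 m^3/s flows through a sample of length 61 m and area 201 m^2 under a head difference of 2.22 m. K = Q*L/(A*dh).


From K = Q*L / (A*dh):
Numerator: Q*L = 0.0142 * 61 = 0.8662.
Denominator: A*dh = 201 * 2.22 = 446.22.
K = 0.8662 / 446.22 = 0.001941 m/s.

0.001941


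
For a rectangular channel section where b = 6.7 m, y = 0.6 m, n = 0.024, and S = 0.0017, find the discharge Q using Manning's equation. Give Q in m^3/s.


For a rectangular channel, the cross-sectional area A = b * y = 6.7 * 0.6 = 4.02 m^2.
The wetted perimeter P = b + 2y = 6.7 + 2*0.6 = 7.9 m.
Hydraulic radius R = A/P = 4.02/7.9 = 0.5089 m.
Velocity V = (1/n)*R^(2/3)*S^(1/2) = (1/0.024)*0.5089^(2/3)*0.0017^(1/2) = 1.095 m/s.
Discharge Q = A * V = 4.02 * 1.095 = 4.402 m^3/s.

4.402


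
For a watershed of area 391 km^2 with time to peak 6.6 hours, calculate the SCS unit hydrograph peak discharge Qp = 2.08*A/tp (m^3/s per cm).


SCS formula: Qp = 2.08 * A / tp.
Qp = 2.08 * 391 / 6.6
   = 813.28 / 6.6
   = 123.22 m^3/s per cm.

123.22


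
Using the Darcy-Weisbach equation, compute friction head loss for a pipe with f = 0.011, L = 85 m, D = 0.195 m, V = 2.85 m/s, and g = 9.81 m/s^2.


Darcy-Weisbach equation: h_f = f * (L/D) * V^2/(2g).
f * L/D = 0.011 * 85/0.195 = 4.7949.
V^2/(2g) = 2.85^2 / (2*9.81) = 8.1225 / 19.62 = 0.414 m.
h_f = 4.7949 * 0.414 = 1.985 m.

1.985


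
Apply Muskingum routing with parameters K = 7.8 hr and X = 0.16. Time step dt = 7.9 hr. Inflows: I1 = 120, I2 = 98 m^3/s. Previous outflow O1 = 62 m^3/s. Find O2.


Muskingum coefficients:
denom = 2*K*(1-X) + dt = 2*7.8*(1-0.16) + 7.9 = 21.004.
C0 = (dt - 2*K*X)/denom = (7.9 - 2*7.8*0.16)/21.004 = 0.2573.
C1 = (dt + 2*K*X)/denom = (7.9 + 2*7.8*0.16)/21.004 = 0.495.
C2 = (2*K*(1-X) - dt)/denom = 0.2478.
O2 = C0*I2 + C1*I1 + C2*O1
   = 0.2573*98 + 0.495*120 + 0.2478*62
   = 99.97 m^3/s.

99.97


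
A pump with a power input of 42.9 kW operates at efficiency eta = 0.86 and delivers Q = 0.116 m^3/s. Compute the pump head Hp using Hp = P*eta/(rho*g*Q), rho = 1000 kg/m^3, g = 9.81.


Pump head formula: Hp = P * eta / (rho * g * Q).
Numerator: P * eta = 42.9 * 1000 * 0.86 = 36894.0 W.
Denominator: rho * g * Q = 1000 * 9.81 * 0.116 = 1137.96.
Hp = 36894.0 / 1137.96 = 32.42 m.

32.42


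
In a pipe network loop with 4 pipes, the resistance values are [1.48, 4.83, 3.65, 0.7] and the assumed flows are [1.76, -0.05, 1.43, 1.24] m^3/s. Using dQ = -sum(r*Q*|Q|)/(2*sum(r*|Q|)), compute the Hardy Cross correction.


Numerator terms (r*Q*|Q|): 1.48*1.76*|1.76| = 4.5844; 4.83*-0.05*|-0.05| = -0.0121; 3.65*1.43*|1.43| = 7.4639; 0.7*1.24*|1.24| = 1.0763.
Sum of numerator = 13.1126.
Denominator terms (r*|Q|): 1.48*|1.76| = 2.6048; 4.83*|-0.05| = 0.2415; 3.65*|1.43| = 5.2195; 0.7*|1.24| = 0.868.
2 * sum of denominator = 2 * 8.9338 = 17.8676.
dQ = -13.1126 / 17.8676 = -0.7339 m^3/s.

-0.7339


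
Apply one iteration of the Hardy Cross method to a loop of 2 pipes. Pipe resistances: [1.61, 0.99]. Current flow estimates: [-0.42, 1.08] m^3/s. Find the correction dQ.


Numerator terms (r*Q*|Q|): 1.61*-0.42*|-0.42| = -0.284; 0.99*1.08*|1.08| = 1.1547.
Sum of numerator = 0.8707.
Denominator terms (r*|Q|): 1.61*|-0.42| = 0.6762; 0.99*|1.08| = 1.0692.
2 * sum of denominator = 2 * 1.7454 = 3.4908.
dQ = -0.8707 / 3.4908 = -0.2494 m^3/s.

-0.2494


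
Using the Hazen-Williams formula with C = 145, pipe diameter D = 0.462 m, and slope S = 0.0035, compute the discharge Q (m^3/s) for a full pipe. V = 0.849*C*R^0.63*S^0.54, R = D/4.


For a full circular pipe, R = D/4 = 0.462/4 = 0.1155 m.
V = 0.849 * 145 * 0.1155^0.63 * 0.0035^0.54
  = 0.849 * 145 * 0.2567 * 0.047184
  = 1.4911 m/s.
Pipe area A = pi*D^2/4 = pi*0.462^2/4 = 0.1676 m^2.
Q = A * V = 0.1676 * 1.4911 = 0.25 m^3/s.

0.25


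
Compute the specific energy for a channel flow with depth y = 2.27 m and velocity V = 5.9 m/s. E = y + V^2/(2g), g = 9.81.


Specific energy E = y + V^2/(2g).
Velocity head = V^2/(2g) = 5.9^2 / (2*9.81) = 34.81 / 19.62 = 1.7742 m.
E = 2.27 + 1.7742 = 4.0442 m.

4.0442


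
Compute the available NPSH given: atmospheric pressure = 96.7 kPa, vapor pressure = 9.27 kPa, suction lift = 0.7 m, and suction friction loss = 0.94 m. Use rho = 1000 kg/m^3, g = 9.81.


NPSHa = p_atm/(rho*g) - z_s - hf_s - p_vap/(rho*g).
p_atm/(rho*g) = 96.7*1000 / (1000*9.81) = 9.857 m.
p_vap/(rho*g) = 9.27*1000 / (1000*9.81) = 0.945 m.
NPSHa = 9.857 - 0.7 - 0.94 - 0.945
      = 7.27 m.

7.27


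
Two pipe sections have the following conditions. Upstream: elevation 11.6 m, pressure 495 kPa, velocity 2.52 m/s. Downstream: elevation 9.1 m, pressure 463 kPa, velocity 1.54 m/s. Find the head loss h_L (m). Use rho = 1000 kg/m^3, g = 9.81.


Total head at each section: H = z + p/(rho*g) + V^2/(2g).
H1 = 11.6 + 495*1000/(1000*9.81) + 2.52^2/(2*9.81)
   = 11.6 + 50.459 + 0.3237
   = 62.382 m.
H2 = 9.1 + 463*1000/(1000*9.81) + 1.54^2/(2*9.81)
   = 9.1 + 47.197 + 0.1209
   = 56.418 m.
h_L = H1 - H2 = 62.382 - 56.418 = 5.965 m.

5.965


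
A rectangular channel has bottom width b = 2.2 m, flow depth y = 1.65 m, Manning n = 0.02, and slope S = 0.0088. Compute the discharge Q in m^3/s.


For a rectangular channel, the cross-sectional area A = b * y = 2.2 * 1.65 = 3.63 m^2.
The wetted perimeter P = b + 2y = 2.2 + 2*1.65 = 5.5 m.
Hydraulic radius R = A/P = 3.63/5.5 = 0.66 m.
Velocity V = (1/n)*R^(2/3)*S^(1/2) = (1/0.02)*0.66^(2/3)*0.0088^(1/2) = 3.5556 m/s.
Discharge Q = A * V = 3.63 * 3.5556 = 12.907 m^3/s.

12.907


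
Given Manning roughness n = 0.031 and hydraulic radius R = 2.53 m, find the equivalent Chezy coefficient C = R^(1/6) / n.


The Chezy coefficient relates to Manning's n through C = R^(1/6) / n.
R^(1/6) = 2.53^(1/6) = 1.167311.
C = 1.167311 / 0.031 = 37.66 m^(1/2)/s.

37.66


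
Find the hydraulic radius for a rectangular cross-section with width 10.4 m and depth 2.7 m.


For a rectangular section:
Flow area A = b * y = 10.4 * 2.7 = 28.08 m^2.
Wetted perimeter P = b + 2y = 10.4 + 2*2.7 = 15.8 m.
Hydraulic radius R = A/P = 28.08 / 15.8 = 1.7772 m.

1.7772


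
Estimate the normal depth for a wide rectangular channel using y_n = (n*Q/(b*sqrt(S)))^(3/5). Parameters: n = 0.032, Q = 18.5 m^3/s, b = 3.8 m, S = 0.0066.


We use the wide-channel approximation y_n = (n*Q/(b*sqrt(S)))^(3/5).
sqrt(S) = sqrt(0.0066) = 0.08124.
Numerator: n*Q = 0.032 * 18.5 = 0.592.
Denominator: b*sqrt(S) = 3.8 * 0.08124 = 0.308712.
arg = 1.9176.
y_n = 1.9176^(3/5) = 1.4779 m.

1.4779


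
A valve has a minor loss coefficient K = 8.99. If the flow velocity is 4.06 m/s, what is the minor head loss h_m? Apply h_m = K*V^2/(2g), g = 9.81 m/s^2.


Minor loss formula: h_m = K * V^2/(2g).
V^2 = 4.06^2 = 16.4836.
V^2/(2g) = 16.4836 / 19.62 = 0.8401 m.
h_m = 8.99 * 0.8401 = 7.5529 m.

7.5529


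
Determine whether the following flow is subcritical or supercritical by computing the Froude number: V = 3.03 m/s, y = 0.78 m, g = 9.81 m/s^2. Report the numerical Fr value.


The Froude number is defined as Fr = V / sqrt(g*y).
g*y = 9.81 * 0.78 = 7.6518.
sqrt(g*y) = sqrt(7.6518) = 2.7662.
Fr = 3.03 / 2.7662 = 1.0954.
Since Fr > 1, the flow is supercritical.

1.0954


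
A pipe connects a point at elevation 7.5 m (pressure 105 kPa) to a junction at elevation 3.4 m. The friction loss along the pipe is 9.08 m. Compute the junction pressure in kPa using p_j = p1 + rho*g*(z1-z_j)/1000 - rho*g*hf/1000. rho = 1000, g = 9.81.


Junction pressure: p_j = p1 + rho*g*(z1 - z_j)/1000 - rho*g*hf/1000.
Elevation term = 1000*9.81*(7.5 - 3.4)/1000 = 40.221 kPa.
Friction term = 1000*9.81*9.08/1000 = 89.075 kPa.
p_j = 105 + 40.221 - 89.075 = 56.15 kPa.

56.15


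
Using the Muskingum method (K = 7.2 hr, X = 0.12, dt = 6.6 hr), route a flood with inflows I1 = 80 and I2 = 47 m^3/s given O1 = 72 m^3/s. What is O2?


Muskingum coefficients:
denom = 2*K*(1-X) + dt = 2*7.2*(1-0.12) + 6.6 = 19.272.
C0 = (dt - 2*K*X)/denom = (6.6 - 2*7.2*0.12)/19.272 = 0.2528.
C1 = (dt + 2*K*X)/denom = (6.6 + 2*7.2*0.12)/19.272 = 0.4321.
C2 = (2*K*(1-X) - dt)/denom = 0.3151.
O2 = C0*I2 + C1*I1 + C2*O1
   = 0.2528*47 + 0.4321*80 + 0.3151*72
   = 69.14 m^3/s.

69.14


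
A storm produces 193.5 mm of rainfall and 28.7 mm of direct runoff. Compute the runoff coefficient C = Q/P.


The runoff coefficient C = runoff depth / rainfall depth.
C = 28.7 / 193.5
  = 0.1483.

0.1483


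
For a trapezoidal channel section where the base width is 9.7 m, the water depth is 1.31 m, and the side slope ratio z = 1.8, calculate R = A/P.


For a trapezoidal section with side slope z:
A = (b + z*y)*y = (9.7 + 1.8*1.31)*1.31 = 15.796 m^2.
P = b + 2*y*sqrt(1 + z^2) = 9.7 + 2*1.31*sqrt(1 + 1.8^2) = 15.095 m.
R = A/P = 15.796 / 15.095 = 1.0464 m.

1.0464


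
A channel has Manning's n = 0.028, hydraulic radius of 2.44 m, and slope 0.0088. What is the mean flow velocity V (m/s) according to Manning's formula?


Manning's equation gives V = (1/n) * R^(2/3) * S^(1/2).
First, compute R^(2/3) = 2.44^(2/3) = 1.8124.
Next, S^(1/2) = 0.0088^(1/2) = 0.093808.
Then 1/n = 1/0.028 = 35.71.
V = 35.71 * 1.8124 * 0.093808 = 6.0722 m/s.

6.0722


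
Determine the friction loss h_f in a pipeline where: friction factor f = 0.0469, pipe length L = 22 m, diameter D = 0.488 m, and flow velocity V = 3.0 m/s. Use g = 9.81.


Darcy-Weisbach equation: h_f = f * (L/D) * V^2/(2g).
f * L/D = 0.0469 * 22/0.488 = 2.1143.
V^2/(2g) = 3.0^2 / (2*9.81) = 9.0 / 19.62 = 0.4587 m.
h_f = 2.1143 * 0.4587 = 0.97 m.

0.97


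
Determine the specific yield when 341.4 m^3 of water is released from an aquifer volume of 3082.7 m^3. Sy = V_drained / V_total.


Specific yield Sy = Volume drained / Total volume.
Sy = 341.4 / 3082.7
   = 0.1107.

0.1107


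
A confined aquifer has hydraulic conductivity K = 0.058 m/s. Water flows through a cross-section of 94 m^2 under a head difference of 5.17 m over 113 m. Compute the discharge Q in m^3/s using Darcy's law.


Darcy's law: Q = K * A * i, where i = dh/L.
Hydraulic gradient i = 5.17 / 113 = 0.045752.
Q = 0.058 * 94 * 0.045752
  = 0.2494 m^3/s.

0.2494


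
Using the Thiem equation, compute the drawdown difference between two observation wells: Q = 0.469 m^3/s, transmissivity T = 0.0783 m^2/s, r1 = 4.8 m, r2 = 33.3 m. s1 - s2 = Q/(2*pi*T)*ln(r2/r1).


Thiem equation: s1 - s2 = Q/(2*pi*T) * ln(r2/r1).
ln(r2/r1) = ln(33.3/4.8) = 1.9369.
Q/(2*pi*T) = 0.469 / (2*pi*0.0783) = 0.469 / 0.492 = 0.9533.
s1 - s2 = 0.9533 * 1.9369 = 1.8465 m.

1.8465


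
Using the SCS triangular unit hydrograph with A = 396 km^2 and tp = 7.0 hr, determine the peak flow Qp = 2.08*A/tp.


SCS formula: Qp = 2.08 * A / tp.
Qp = 2.08 * 396 / 7.0
   = 823.68 / 7.0
   = 117.67 m^3/s per cm.

117.67


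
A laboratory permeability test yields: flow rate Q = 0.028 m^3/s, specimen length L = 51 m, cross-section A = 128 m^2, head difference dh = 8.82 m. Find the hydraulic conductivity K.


From K = Q*L / (A*dh):
Numerator: Q*L = 0.028 * 51 = 1.428.
Denominator: A*dh = 128 * 8.82 = 1128.96.
K = 1.428 / 1128.96 = 0.001265 m/s.

0.001265


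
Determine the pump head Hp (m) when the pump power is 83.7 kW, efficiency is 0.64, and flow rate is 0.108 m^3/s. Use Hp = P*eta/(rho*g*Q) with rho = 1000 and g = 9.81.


Pump head formula: Hp = P * eta / (rho * g * Q).
Numerator: P * eta = 83.7 * 1000 * 0.64 = 53568.0 W.
Denominator: rho * g * Q = 1000 * 9.81 * 0.108 = 1059.48.
Hp = 53568.0 / 1059.48 = 50.56 m.

50.56


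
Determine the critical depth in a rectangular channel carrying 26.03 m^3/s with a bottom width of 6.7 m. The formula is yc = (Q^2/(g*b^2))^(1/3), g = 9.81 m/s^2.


Using yc = (Q^2 / (g * b^2))^(1/3):
Q^2 = 26.03^2 = 677.56.
g * b^2 = 9.81 * 6.7^2 = 9.81 * 44.89 = 440.37.
Q^2 / (g*b^2) = 677.56 / 440.37 = 1.5386.
yc = 1.5386^(1/3) = 1.1545 m.

1.1545


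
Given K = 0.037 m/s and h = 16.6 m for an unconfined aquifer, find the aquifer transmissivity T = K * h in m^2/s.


Transmissivity is defined as T = K * h.
T = 0.037 * 16.6
  = 0.6142 m^2/s.

0.6142


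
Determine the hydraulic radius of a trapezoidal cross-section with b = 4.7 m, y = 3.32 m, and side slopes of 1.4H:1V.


For a trapezoidal section with side slope z:
A = (b + z*y)*y = (4.7 + 1.4*3.32)*3.32 = 31.035 m^2.
P = b + 2*y*sqrt(1 + z^2) = 4.7 + 2*3.32*sqrt(1 + 1.4^2) = 16.124 m.
R = A/P = 31.035 / 16.124 = 1.9248 m.

1.9248


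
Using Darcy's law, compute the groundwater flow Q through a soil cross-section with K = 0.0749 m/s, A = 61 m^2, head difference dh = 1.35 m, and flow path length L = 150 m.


Darcy's law: Q = K * A * i, where i = dh/L.
Hydraulic gradient i = 1.35 / 150 = 0.009.
Q = 0.0749 * 61 * 0.009
  = 0.0411 m^3/s.

0.0411


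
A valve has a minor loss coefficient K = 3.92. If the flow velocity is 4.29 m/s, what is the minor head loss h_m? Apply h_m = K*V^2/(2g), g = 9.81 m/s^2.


Minor loss formula: h_m = K * V^2/(2g).
V^2 = 4.29^2 = 18.4041.
V^2/(2g) = 18.4041 / 19.62 = 0.938 m.
h_m = 3.92 * 0.938 = 3.6771 m.

3.6771


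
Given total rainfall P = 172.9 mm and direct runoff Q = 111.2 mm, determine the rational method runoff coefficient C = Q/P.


The runoff coefficient C = runoff depth / rainfall depth.
C = 111.2 / 172.9
  = 0.6431.

0.6431


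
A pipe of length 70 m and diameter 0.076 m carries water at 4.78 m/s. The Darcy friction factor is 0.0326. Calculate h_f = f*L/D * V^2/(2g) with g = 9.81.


Darcy-Weisbach equation: h_f = f * (L/D) * V^2/(2g).
f * L/D = 0.0326 * 70/0.076 = 30.0263.
V^2/(2g) = 4.78^2 / (2*9.81) = 22.8484 / 19.62 = 1.1645 m.
h_f = 30.0263 * 1.1645 = 34.967 m.

34.967


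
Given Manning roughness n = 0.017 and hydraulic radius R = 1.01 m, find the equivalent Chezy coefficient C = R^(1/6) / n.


The Chezy coefficient relates to Manning's n through C = R^(1/6) / n.
R^(1/6) = 1.01^(1/6) = 1.00166.
C = 1.00166 / 0.017 = 58.92 m^(1/2)/s.

58.92


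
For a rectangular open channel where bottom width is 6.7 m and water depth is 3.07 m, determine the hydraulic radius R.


For a rectangular section:
Flow area A = b * y = 6.7 * 3.07 = 20.57 m^2.
Wetted perimeter P = b + 2y = 6.7 + 2*3.07 = 12.84 m.
Hydraulic radius R = A/P = 20.57 / 12.84 = 1.6019 m.

1.6019


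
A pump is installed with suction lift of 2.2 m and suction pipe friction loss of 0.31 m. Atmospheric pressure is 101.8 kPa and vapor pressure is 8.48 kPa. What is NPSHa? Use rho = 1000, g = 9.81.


NPSHa = p_atm/(rho*g) - z_s - hf_s - p_vap/(rho*g).
p_atm/(rho*g) = 101.8*1000 / (1000*9.81) = 10.377 m.
p_vap/(rho*g) = 8.48*1000 / (1000*9.81) = 0.864 m.
NPSHa = 10.377 - 2.2 - 0.31 - 0.864
      = 7.0 m.

7.0


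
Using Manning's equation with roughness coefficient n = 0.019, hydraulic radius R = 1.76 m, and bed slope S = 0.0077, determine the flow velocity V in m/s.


Manning's equation gives V = (1/n) * R^(2/3) * S^(1/2).
First, compute R^(2/3) = 1.76^(2/3) = 1.4577.
Next, S^(1/2) = 0.0077^(1/2) = 0.08775.
Then 1/n = 1/0.019 = 52.63.
V = 52.63 * 1.4577 * 0.08775 = 6.7324 m/s.

6.7324


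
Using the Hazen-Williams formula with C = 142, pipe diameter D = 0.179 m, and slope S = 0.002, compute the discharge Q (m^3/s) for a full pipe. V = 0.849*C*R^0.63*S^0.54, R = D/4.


For a full circular pipe, R = D/4 = 0.179/4 = 0.0447 m.
V = 0.849 * 142 * 0.0447^0.63 * 0.002^0.54
  = 0.849 * 142 * 0.141254 * 0.034878
  = 0.594 m/s.
Pipe area A = pi*D^2/4 = pi*0.179^2/4 = 0.0252 m^2.
Q = A * V = 0.0252 * 0.594 = 0.0149 m^3/s.

0.0149


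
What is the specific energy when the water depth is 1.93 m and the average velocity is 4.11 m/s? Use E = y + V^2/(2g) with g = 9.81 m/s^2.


Specific energy E = y + V^2/(2g).
Velocity head = V^2/(2g) = 4.11^2 / (2*9.81) = 16.8921 / 19.62 = 0.861 m.
E = 1.93 + 0.861 = 2.791 m.

2.791


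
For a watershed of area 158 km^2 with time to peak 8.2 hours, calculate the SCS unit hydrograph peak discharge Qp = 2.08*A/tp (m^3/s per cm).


SCS formula: Qp = 2.08 * A / tp.
Qp = 2.08 * 158 / 8.2
   = 328.64 / 8.2
   = 40.08 m^3/s per cm.

40.08


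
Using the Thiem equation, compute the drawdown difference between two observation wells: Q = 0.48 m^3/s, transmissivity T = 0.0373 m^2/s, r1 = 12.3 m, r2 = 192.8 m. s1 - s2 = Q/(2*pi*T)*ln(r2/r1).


Thiem equation: s1 - s2 = Q/(2*pi*T) * ln(r2/r1).
ln(r2/r1) = ln(192.8/12.3) = 2.7521.
Q/(2*pi*T) = 0.48 / (2*pi*0.0373) = 0.48 / 0.2344 = 2.0481.
s1 - s2 = 2.0481 * 2.7521 = 5.6365 m.

5.6365


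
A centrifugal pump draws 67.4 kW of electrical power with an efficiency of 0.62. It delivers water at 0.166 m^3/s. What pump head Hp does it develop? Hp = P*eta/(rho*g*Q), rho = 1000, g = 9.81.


Pump head formula: Hp = P * eta / (rho * g * Q).
Numerator: P * eta = 67.4 * 1000 * 0.62 = 41788.0 W.
Denominator: rho * g * Q = 1000 * 9.81 * 0.166 = 1628.46.
Hp = 41788.0 / 1628.46 = 25.66 m.

25.66


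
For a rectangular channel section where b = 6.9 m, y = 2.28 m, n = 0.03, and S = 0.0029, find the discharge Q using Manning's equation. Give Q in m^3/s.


For a rectangular channel, the cross-sectional area A = b * y = 6.9 * 2.28 = 15.73 m^2.
The wetted perimeter P = b + 2y = 6.9 + 2*2.28 = 11.46 m.
Hydraulic radius R = A/P = 15.73/11.46 = 1.3728 m.
Velocity V = (1/n)*R^(2/3)*S^(1/2) = (1/0.03)*1.3728^(2/3)*0.0029^(1/2) = 2.2172 m/s.
Discharge Q = A * V = 15.73 * 2.2172 = 34.881 m^3/s.

34.881


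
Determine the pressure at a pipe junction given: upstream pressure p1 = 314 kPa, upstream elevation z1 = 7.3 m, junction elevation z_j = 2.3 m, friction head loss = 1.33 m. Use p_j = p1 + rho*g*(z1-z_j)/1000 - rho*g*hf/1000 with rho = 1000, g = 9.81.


Junction pressure: p_j = p1 + rho*g*(z1 - z_j)/1000 - rho*g*hf/1000.
Elevation term = 1000*9.81*(7.3 - 2.3)/1000 = 49.05 kPa.
Friction term = 1000*9.81*1.33/1000 = 13.047 kPa.
p_j = 314 + 49.05 - 13.047 = 350.0 kPa.

350.0


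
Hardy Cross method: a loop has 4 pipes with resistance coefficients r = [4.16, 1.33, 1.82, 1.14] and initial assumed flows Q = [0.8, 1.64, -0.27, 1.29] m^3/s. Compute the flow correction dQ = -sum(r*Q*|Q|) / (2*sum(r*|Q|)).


Numerator terms (r*Q*|Q|): 4.16*0.8*|0.8| = 2.6624; 1.33*1.64*|1.64| = 3.5772; 1.82*-0.27*|-0.27| = -0.1327; 1.14*1.29*|1.29| = 1.8971.
Sum of numerator = 8.004.
Denominator terms (r*|Q|): 4.16*|0.8| = 3.328; 1.33*|1.64| = 2.1812; 1.82*|-0.27| = 0.4914; 1.14*|1.29| = 1.4706.
2 * sum of denominator = 2 * 7.4712 = 14.9424.
dQ = -8.004 / 14.9424 = -0.5357 m^3/s.

-0.5357


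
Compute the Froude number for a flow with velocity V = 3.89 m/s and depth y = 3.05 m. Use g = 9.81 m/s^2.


The Froude number is defined as Fr = V / sqrt(g*y).
g*y = 9.81 * 3.05 = 29.9205.
sqrt(g*y) = sqrt(29.9205) = 5.47.
Fr = 3.89 / 5.47 = 0.7112.

0.7112


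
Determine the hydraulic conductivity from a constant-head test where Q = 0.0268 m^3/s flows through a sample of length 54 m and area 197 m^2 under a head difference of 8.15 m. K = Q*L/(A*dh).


From K = Q*L / (A*dh):
Numerator: Q*L = 0.0268 * 54 = 1.4472.
Denominator: A*dh = 197 * 8.15 = 1605.55.
K = 1.4472 / 1605.55 = 0.000901 m/s.

0.000901


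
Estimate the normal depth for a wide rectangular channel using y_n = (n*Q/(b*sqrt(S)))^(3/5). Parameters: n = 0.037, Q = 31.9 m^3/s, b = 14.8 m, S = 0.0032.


We use the wide-channel approximation y_n = (n*Q/(b*sqrt(S)))^(3/5).
sqrt(S) = sqrt(0.0032) = 0.056569.
Numerator: n*Q = 0.037 * 31.9 = 1.1803.
Denominator: b*sqrt(S) = 14.8 * 0.056569 = 0.837221.
arg = 1.4098.
y_n = 1.4098^(3/5) = 1.2288 m.

1.2288


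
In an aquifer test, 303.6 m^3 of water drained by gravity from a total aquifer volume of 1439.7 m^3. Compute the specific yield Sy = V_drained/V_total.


Specific yield Sy = Volume drained / Total volume.
Sy = 303.6 / 1439.7
   = 0.2109.

0.2109


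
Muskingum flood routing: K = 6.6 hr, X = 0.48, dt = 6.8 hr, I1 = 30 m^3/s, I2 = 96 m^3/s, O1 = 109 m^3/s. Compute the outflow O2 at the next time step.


Muskingum coefficients:
denom = 2*K*(1-X) + dt = 2*6.6*(1-0.48) + 6.8 = 13.664.
C0 = (dt - 2*K*X)/denom = (6.8 - 2*6.6*0.48)/13.664 = 0.034.
C1 = (dt + 2*K*X)/denom = (6.8 + 2*6.6*0.48)/13.664 = 0.9614.
C2 = (2*K*(1-X) - dt)/denom = 0.0047.
O2 = C0*I2 + C1*I1 + C2*O1
   = 0.034*96 + 0.9614*30 + 0.0047*109
   = 32.61 m^3/s.

32.61


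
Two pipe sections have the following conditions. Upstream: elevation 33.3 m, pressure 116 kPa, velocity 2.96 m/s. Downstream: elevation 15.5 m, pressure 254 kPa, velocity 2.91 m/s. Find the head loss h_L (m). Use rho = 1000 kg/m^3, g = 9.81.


Total head at each section: H = z + p/(rho*g) + V^2/(2g).
H1 = 33.3 + 116*1000/(1000*9.81) + 2.96^2/(2*9.81)
   = 33.3 + 11.825 + 0.4466
   = 45.571 m.
H2 = 15.5 + 254*1000/(1000*9.81) + 2.91^2/(2*9.81)
   = 15.5 + 25.892 + 0.4316
   = 41.824 m.
h_L = H1 - H2 = 45.571 - 41.824 = 3.748 m.

3.748


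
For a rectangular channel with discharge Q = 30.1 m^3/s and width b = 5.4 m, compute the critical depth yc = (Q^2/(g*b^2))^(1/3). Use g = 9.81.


Using yc = (Q^2 / (g * b^2))^(1/3):
Q^2 = 30.1^2 = 906.01.
g * b^2 = 9.81 * 5.4^2 = 9.81 * 29.16 = 286.06.
Q^2 / (g*b^2) = 906.01 / 286.06 = 3.1672.
yc = 3.1672^(1/3) = 1.4686 m.

1.4686


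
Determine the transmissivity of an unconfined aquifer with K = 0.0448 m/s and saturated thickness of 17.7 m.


Transmissivity is defined as T = K * h.
T = 0.0448 * 17.7
  = 0.793 m^2/s.

0.793


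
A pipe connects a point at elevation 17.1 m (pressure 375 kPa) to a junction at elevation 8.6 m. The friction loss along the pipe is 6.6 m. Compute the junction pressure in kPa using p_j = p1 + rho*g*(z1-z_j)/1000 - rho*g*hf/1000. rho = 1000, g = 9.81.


Junction pressure: p_j = p1 + rho*g*(z1 - z_j)/1000 - rho*g*hf/1000.
Elevation term = 1000*9.81*(17.1 - 8.6)/1000 = 83.385 kPa.
Friction term = 1000*9.81*6.6/1000 = 64.746 kPa.
p_j = 375 + 83.385 - 64.746 = 393.64 kPa.

393.64


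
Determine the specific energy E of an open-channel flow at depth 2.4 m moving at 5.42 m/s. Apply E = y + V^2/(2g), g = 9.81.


Specific energy E = y + V^2/(2g).
Velocity head = V^2/(2g) = 5.42^2 / (2*9.81) = 29.3764 / 19.62 = 1.4973 m.
E = 2.4 + 1.4973 = 3.8973 m.

3.8973


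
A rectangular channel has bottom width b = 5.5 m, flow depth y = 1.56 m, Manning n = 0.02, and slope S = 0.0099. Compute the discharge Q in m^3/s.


For a rectangular channel, the cross-sectional area A = b * y = 5.5 * 1.56 = 8.58 m^2.
The wetted perimeter P = b + 2y = 5.5 + 2*1.56 = 8.62 m.
Hydraulic radius R = A/P = 8.58/8.62 = 0.9954 m.
Velocity V = (1/n)*R^(2/3)*S^(1/2) = (1/0.02)*0.9954^(2/3)*0.0099^(1/2) = 4.9595 m/s.
Discharge Q = A * V = 8.58 * 4.9595 = 42.553 m^3/s.

42.553


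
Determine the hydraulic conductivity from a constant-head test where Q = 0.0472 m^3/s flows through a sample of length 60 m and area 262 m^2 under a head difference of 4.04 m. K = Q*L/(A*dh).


From K = Q*L / (A*dh):
Numerator: Q*L = 0.0472 * 60 = 2.832.
Denominator: A*dh = 262 * 4.04 = 1058.48.
K = 2.832 / 1058.48 = 0.002676 m/s.

0.002676


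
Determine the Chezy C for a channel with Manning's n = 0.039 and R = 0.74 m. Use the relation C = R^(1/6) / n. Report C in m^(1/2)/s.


The Chezy coefficient relates to Manning's n through C = R^(1/6) / n.
R^(1/6) = 0.74^(1/6) = 0.951054.
C = 0.951054 / 0.039 = 24.39 m^(1/2)/s.

24.39


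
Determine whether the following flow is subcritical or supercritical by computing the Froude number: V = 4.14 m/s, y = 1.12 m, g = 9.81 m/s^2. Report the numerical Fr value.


The Froude number is defined as Fr = V / sqrt(g*y).
g*y = 9.81 * 1.12 = 10.9872.
sqrt(g*y) = sqrt(10.9872) = 3.3147.
Fr = 4.14 / 3.3147 = 1.249.
Since Fr > 1, the flow is supercritical.

1.249


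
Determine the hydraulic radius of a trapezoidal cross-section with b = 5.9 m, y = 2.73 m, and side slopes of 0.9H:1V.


For a trapezoidal section with side slope z:
A = (b + z*y)*y = (5.9 + 0.9*2.73)*2.73 = 22.815 m^2.
P = b + 2*y*sqrt(1 + z^2) = 5.9 + 2*2.73*sqrt(1 + 0.9^2) = 13.246 m.
R = A/P = 22.815 / 13.246 = 1.7224 m.

1.7224


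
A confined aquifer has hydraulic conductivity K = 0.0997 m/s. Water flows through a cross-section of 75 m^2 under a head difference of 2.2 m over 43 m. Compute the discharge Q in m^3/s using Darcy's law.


Darcy's law: Q = K * A * i, where i = dh/L.
Hydraulic gradient i = 2.2 / 43 = 0.051163.
Q = 0.0997 * 75 * 0.051163
  = 0.3826 m^3/s.

0.3826


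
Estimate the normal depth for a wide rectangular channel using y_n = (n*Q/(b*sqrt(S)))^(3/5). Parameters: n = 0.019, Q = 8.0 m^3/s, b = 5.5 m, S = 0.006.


We use the wide-channel approximation y_n = (n*Q/(b*sqrt(S)))^(3/5).
sqrt(S) = sqrt(0.006) = 0.07746.
Numerator: n*Q = 0.019 * 8.0 = 0.152.
Denominator: b*sqrt(S) = 5.5 * 0.07746 = 0.42603.
arg = 0.3568.
y_n = 0.3568^(3/5) = 0.5388 m.

0.5388


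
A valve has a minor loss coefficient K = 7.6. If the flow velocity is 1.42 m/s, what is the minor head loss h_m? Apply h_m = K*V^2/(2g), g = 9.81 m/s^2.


Minor loss formula: h_m = K * V^2/(2g).
V^2 = 1.42^2 = 2.0164.
V^2/(2g) = 2.0164 / 19.62 = 0.1028 m.
h_m = 7.6 * 0.1028 = 0.7811 m.

0.7811


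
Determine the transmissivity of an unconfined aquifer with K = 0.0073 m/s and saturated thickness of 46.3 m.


Transmissivity is defined as T = K * h.
T = 0.0073 * 46.3
  = 0.338 m^2/s.

0.338


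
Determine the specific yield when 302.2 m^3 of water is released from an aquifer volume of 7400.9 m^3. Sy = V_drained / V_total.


Specific yield Sy = Volume drained / Total volume.
Sy = 302.2 / 7400.9
   = 0.0408.

0.0408


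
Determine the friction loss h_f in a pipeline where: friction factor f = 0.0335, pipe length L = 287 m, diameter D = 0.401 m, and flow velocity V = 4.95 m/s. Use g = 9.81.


Darcy-Weisbach equation: h_f = f * (L/D) * V^2/(2g).
f * L/D = 0.0335 * 287/0.401 = 23.9763.
V^2/(2g) = 4.95^2 / (2*9.81) = 24.5025 / 19.62 = 1.2489 m.
h_f = 23.9763 * 1.2489 = 29.943 m.

29.943


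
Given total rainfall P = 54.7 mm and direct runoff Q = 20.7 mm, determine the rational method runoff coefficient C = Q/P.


The runoff coefficient C = runoff depth / rainfall depth.
C = 20.7 / 54.7
  = 0.3784.

0.3784


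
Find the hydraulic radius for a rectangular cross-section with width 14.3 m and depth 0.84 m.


For a rectangular section:
Flow area A = b * y = 14.3 * 0.84 = 12.01 m^2.
Wetted perimeter P = b + 2y = 14.3 + 2*0.84 = 15.98 m.
Hydraulic radius R = A/P = 12.01 / 15.98 = 0.7517 m.

0.7517


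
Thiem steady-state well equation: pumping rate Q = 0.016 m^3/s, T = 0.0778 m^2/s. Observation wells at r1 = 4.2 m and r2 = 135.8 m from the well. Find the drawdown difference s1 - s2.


Thiem equation: s1 - s2 = Q/(2*pi*T) * ln(r2/r1).
ln(r2/r1) = ln(135.8/4.2) = 3.4761.
Q/(2*pi*T) = 0.016 / (2*pi*0.0778) = 0.016 / 0.4888 = 0.0327.
s1 - s2 = 0.0327 * 3.4761 = 0.1138 m.

0.1138


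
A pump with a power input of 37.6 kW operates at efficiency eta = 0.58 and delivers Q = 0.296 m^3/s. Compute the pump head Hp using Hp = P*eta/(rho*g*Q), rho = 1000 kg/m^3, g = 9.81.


Pump head formula: Hp = P * eta / (rho * g * Q).
Numerator: P * eta = 37.6 * 1000 * 0.58 = 21808.0 W.
Denominator: rho * g * Q = 1000 * 9.81 * 0.296 = 2903.76.
Hp = 21808.0 / 2903.76 = 7.51 m.

7.51


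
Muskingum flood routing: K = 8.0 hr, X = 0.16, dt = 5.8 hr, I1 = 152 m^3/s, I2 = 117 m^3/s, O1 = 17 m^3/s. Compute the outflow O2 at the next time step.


Muskingum coefficients:
denom = 2*K*(1-X) + dt = 2*8.0*(1-0.16) + 5.8 = 19.24.
C0 = (dt - 2*K*X)/denom = (5.8 - 2*8.0*0.16)/19.24 = 0.1684.
C1 = (dt + 2*K*X)/denom = (5.8 + 2*8.0*0.16)/19.24 = 0.4345.
C2 = (2*K*(1-X) - dt)/denom = 0.3971.
O2 = C0*I2 + C1*I1 + C2*O1
   = 0.1684*117 + 0.4345*152 + 0.3971*17
   = 92.5 m^3/s.

92.5


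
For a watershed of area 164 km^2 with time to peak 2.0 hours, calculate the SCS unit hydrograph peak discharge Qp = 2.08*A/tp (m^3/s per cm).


SCS formula: Qp = 2.08 * A / tp.
Qp = 2.08 * 164 / 2.0
   = 341.12 / 2.0
   = 170.56 m^3/s per cm.

170.56


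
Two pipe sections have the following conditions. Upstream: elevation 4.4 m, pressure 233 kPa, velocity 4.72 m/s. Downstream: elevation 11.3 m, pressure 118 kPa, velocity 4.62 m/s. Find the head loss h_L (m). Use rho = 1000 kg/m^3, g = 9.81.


Total head at each section: H = z + p/(rho*g) + V^2/(2g).
H1 = 4.4 + 233*1000/(1000*9.81) + 4.72^2/(2*9.81)
   = 4.4 + 23.751 + 1.1355
   = 29.287 m.
H2 = 11.3 + 118*1000/(1000*9.81) + 4.62^2/(2*9.81)
   = 11.3 + 12.029 + 1.0879
   = 24.416 m.
h_L = H1 - H2 = 29.287 - 24.416 = 4.87 m.

4.87


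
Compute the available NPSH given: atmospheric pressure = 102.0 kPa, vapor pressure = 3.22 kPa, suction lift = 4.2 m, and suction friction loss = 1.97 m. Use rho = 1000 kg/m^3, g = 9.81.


NPSHa = p_atm/(rho*g) - z_s - hf_s - p_vap/(rho*g).
p_atm/(rho*g) = 102.0*1000 / (1000*9.81) = 10.398 m.
p_vap/(rho*g) = 3.22*1000 / (1000*9.81) = 0.328 m.
NPSHa = 10.398 - 4.2 - 1.97 - 0.328
      = 3.9 m.

3.9


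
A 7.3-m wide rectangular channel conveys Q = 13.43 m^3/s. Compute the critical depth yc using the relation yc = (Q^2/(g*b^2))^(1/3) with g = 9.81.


Using yc = (Q^2 / (g * b^2))^(1/3):
Q^2 = 13.43^2 = 180.36.
g * b^2 = 9.81 * 7.3^2 = 9.81 * 53.29 = 522.77.
Q^2 / (g*b^2) = 180.36 / 522.77 = 0.345.
yc = 0.345^(1/3) = 0.7014 m.

0.7014


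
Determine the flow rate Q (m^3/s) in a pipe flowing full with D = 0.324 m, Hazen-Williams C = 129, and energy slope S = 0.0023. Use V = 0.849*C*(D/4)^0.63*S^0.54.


For a full circular pipe, R = D/4 = 0.324/4 = 0.081 m.
V = 0.849 * 129 * 0.081^0.63 * 0.0023^0.54
  = 0.849 * 129 * 0.205279 * 0.037613
  = 0.8456 m/s.
Pipe area A = pi*D^2/4 = pi*0.324^2/4 = 0.0824 m^2.
Q = A * V = 0.0824 * 0.8456 = 0.0697 m^3/s.

0.0697


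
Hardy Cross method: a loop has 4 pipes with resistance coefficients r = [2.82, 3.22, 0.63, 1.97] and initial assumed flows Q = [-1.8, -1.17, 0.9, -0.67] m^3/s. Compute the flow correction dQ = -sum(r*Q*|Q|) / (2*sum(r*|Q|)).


Numerator terms (r*Q*|Q|): 2.82*-1.8*|-1.8| = -9.1368; 3.22*-1.17*|-1.17| = -4.4079; 0.63*0.9*|0.9| = 0.5103; 1.97*-0.67*|-0.67| = -0.8843.
Sum of numerator = -13.9187.
Denominator terms (r*|Q|): 2.82*|-1.8| = 5.076; 3.22*|-1.17| = 3.7674; 0.63*|0.9| = 0.567; 1.97*|-0.67| = 1.3199.
2 * sum of denominator = 2 * 10.7303 = 21.4606.
dQ = --13.9187 / 21.4606 = 0.6486 m^3/s.

0.6486


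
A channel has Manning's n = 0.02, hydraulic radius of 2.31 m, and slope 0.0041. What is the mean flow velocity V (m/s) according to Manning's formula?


Manning's equation gives V = (1/n) * R^(2/3) * S^(1/2).
First, compute R^(2/3) = 2.31^(2/3) = 1.7475.
Next, S^(1/2) = 0.0041^(1/2) = 0.064031.
Then 1/n = 1/0.02 = 50.0.
V = 50.0 * 1.7475 * 0.064031 = 5.5946 m/s.

5.5946


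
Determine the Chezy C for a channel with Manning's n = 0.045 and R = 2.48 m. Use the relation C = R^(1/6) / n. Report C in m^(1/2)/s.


The Chezy coefficient relates to Manning's n through C = R^(1/6) / n.
R^(1/6) = 2.48^(1/6) = 1.163435.
C = 1.163435 / 0.045 = 25.85 m^(1/2)/s.

25.85


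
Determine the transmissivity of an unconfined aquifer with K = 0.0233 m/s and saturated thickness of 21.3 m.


Transmissivity is defined as T = K * h.
T = 0.0233 * 21.3
  = 0.4963 m^2/s.

0.4963


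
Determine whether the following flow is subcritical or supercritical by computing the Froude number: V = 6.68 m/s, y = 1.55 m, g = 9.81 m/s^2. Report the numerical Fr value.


The Froude number is defined as Fr = V / sqrt(g*y).
g*y = 9.81 * 1.55 = 15.2055.
sqrt(g*y) = sqrt(15.2055) = 3.8994.
Fr = 6.68 / 3.8994 = 1.7131.
Since Fr > 1, the flow is supercritical.

1.7131


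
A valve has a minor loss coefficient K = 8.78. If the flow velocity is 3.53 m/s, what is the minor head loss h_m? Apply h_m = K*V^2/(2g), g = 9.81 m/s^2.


Minor loss formula: h_m = K * V^2/(2g).
V^2 = 3.53^2 = 12.4609.
V^2/(2g) = 12.4609 / 19.62 = 0.6351 m.
h_m = 8.78 * 0.6351 = 5.5763 m.

5.5763


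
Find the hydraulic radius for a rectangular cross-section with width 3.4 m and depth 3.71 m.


For a rectangular section:
Flow area A = b * y = 3.4 * 3.71 = 12.61 m^2.
Wetted perimeter P = b + 2y = 3.4 + 2*3.71 = 10.82 m.
Hydraulic radius R = A/P = 12.61 / 10.82 = 1.1658 m.

1.1658


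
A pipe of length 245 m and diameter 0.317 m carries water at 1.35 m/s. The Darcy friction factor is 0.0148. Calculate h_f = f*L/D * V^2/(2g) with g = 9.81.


Darcy-Weisbach equation: h_f = f * (L/D) * V^2/(2g).
f * L/D = 0.0148 * 245/0.317 = 11.4385.
V^2/(2g) = 1.35^2 / (2*9.81) = 1.8225 / 19.62 = 0.0929 m.
h_f = 11.4385 * 0.0929 = 1.063 m.

1.063


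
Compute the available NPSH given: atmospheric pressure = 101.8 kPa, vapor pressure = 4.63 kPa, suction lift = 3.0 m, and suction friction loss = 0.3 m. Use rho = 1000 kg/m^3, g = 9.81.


NPSHa = p_atm/(rho*g) - z_s - hf_s - p_vap/(rho*g).
p_atm/(rho*g) = 101.8*1000 / (1000*9.81) = 10.377 m.
p_vap/(rho*g) = 4.63*1000 / (1000*9.81) = 0.472 m.
NPSHa = 10.377 - 3.0 - 0.3 - 0.472
      = 6.61 m.

6.61


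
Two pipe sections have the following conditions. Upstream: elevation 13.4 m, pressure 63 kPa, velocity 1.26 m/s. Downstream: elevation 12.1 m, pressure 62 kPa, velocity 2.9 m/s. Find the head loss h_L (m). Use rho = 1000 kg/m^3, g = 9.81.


Total head at each section: H = z + p/(rho*g) + V^2/(2g).
H1 = 13.4 + 63*1000/(1000*9.81) + 1.26^2/(2*9.81)
   = 13.4 + 6.422 + 0.0809
   = 19.903 m.
H2 = 12.1 + 62*1000/(1000*9.81) + 2.9^2/(2*9.81)
   = 12.1 + 6.32 + 0.4286
   = 18.849 m.
h_L = H1 - H2 = 19.903 - 18.849 = 1.054 m.

1.054


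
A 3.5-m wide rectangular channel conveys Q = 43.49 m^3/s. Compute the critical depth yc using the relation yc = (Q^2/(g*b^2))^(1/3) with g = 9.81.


Using yc = (Q^2 / (g * b^2))^(1/3):
Q^2 = 43.49^2 = 1891.38.
g * b^2 = 9.81 * 3.5^2 = 9.81 * 12.25 = 120.17.
Q^2 / (g*b^2) = 1891.38 / 120.17 = 15.7392.
yc = 15.7392^(1/3) = 2.5061 m.

2.5061


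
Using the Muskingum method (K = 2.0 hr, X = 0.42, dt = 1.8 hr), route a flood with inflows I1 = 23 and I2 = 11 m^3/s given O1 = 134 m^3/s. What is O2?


Muskingum coefficients:
denom = 2*K*(1-X) + dt = 2*2.0*(1-0.42) + 1.8 = 4.12.
C0 = (dt - 2*K*X)/denom = (1.8 - 2*2.0*0.42)/4.12 = 0.0291.
C1 = (dt + 2*K*X)/denom = (1.8 + 2*2.0*0.42)/4.12 = 0.8447.
C2 = (2*K*(1-X) - dt)/denom = 0.1262.
O2 = C0*I2 + C1*I1 + C2*O1
   = 0.0291*11 + 0.8447*23 + 0.1262*134
   = 36.66 m^3/s.

36.66


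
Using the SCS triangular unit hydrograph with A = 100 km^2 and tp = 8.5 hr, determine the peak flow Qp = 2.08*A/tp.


SCS formula: Qp = 2.08 * A / tp.
Qp = 2.08 * 100 / 8.5
   = 208.0 / 8.5
   = 24.47 m^3/s per cm.

24.47


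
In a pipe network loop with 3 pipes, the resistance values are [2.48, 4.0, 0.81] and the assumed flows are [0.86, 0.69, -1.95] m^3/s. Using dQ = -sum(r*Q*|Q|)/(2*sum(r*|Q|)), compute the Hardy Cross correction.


Numerator terms (r*Q*|Q|): 2.48*0.86*|0.86| = 1.8342; 4.0*0.69*|0.69| = 1.9044; 0.81*-1.95*|-1.95| = -3.08.
Sum of numerator = 0.6586.
Denominator terms (r*|Q|): 2.48*|0.86| = 2.1328; 4.0*|0.69| = 2.76; 0.81*|-1.95| = 1.5795.
2 * sum of denominator = 2 * 6.4723 = 12.9446.
dQ = -0.6586 / 12.9446 = -0.0509 m^3/s.

-0.0509


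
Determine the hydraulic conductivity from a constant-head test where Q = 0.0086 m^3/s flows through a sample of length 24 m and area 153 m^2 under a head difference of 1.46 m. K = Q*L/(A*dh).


From K = Q*L / (A*dh):
Numerator: Q*L = 0.0086 * 24 = 0.2064.
Denominator: A*dh = 153 * 1.46 = 223.38.
K = 0.2064 / 223.38 = 0.000924 m/s.

0.000924


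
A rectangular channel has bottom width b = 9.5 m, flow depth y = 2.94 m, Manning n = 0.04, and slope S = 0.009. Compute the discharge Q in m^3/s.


For a rectangular channel, the cross-sectional area A = b * y = 9.5 * 2.94 = 27.93 m^2.
The wetted perimeter P = b + 2y = 9.5 + 2*2.94 = 15.38 m.
Hydraulic radius R = A/P = 27.93/15.38 = 1.816 m.
Velocity V = (1/n)*R^(2/3)*S^(1/2) = (1/0.04)*1.816^(2/3)*0.009^(1/2) = 3.5302 m/s.
Discharge Q = A * V = 27.93 * 3.5302 = 98.6 m^3/s.

98.6
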